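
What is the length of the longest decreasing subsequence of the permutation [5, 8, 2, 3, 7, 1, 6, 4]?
4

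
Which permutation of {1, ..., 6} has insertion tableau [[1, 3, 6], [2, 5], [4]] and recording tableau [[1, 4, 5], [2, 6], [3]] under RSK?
Reverse the RSK construction: for i from n down to 1, find the cell of Q containing i, remove the entry at that cell from P, and reverse-bump it up through P; the value ejected from row 1 is w(i).

Step i=6: Q has 6 at row 2, column 2; remove 5 from row 2 of P and reverse-bump: 5 enters row 1 and ejects 3. So w(6) = 3. P is now [[1, 5, 6], [2], [4]].
Step i=5: Q has 5 at row 1, column 3; remove that cell from P, ejecting 6. So w(5) = 6. P is now [[1, 5], [2], [4]].
Step i=4: Q has 4 at row 1, column 2; remove that cell from P, ejecting 5. So w(4) = 5. P is now [[1], [2], [4]].
Step i=3: Q has 3 at row 3, column 1; remove 4 from row 3 of P and reverse-bump: 4 enters row 2 and ejects 2; 2 enters row 1 and ejects 1. So w(3) = 1. P is now [[2], [4]].
Step i=2: Q has 2 at row 2, column 1; remove 4 from row 2 of P and reverse-bump: 4 enters row 1 and ejects 2. So w(2) = 2. P is now [[4]].
Step i=1: Q has 1 at row 1, column 1; remove that cell from P, ejecting 4. So w(1) = 4. P is now [].

So w = 4 2 1 5 6 3.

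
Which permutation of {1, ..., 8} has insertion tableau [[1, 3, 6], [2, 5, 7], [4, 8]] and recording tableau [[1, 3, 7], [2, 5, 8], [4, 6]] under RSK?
4 2 8 1 5 3 7 6

Reverse the RSK construction: for i from n down to 1, find the cell of Q containing i, remove the entry at that cell from P, and reverse-bump it up through P; the value ejected from row 1 is w(i).

Step i=8: Q has 8 at row 2, column 3; remove 7 from row 2 of P and reverse-bump: 7 enters row 1 and ejects 6. So w(8) = 6. P is now [[1, 3, 7], [2, 5], [4, 8]].
Step i=7: Q has 7 at row 1, column 3; remove that cell from P, ejecting 7. So w(7) = 7. P is now [[1, 3], [2, 5], [4, 8]].
Step i=6: Q has 6 at row 3, column 2; remove 8 from row 3 of P and reverse-bump: 8 enters row 2 and ejects 5; 5 enters row 1 and ejects 3. So w(6) = 3. P is now [[1, 5], [2, 8], [4]].
Step i=5: Q has 5 at row 2, column 2; remove 8 from row 2 of P and reverse-bump: 8 enters row 1 and ejects 5. So w(5) = 5. P is now [[1, 8], [2], [4]].
Step i=4: Q has 4 at row 3, column 1; remove 4 from row 3 of P and reverse-bump: 4 enters row 2 and ejects 2; 2 enters row 1 and ejects 1. So w(4) = 1. P is now [[2, 8], [4]].
Step i=3: Q has 3 at row 1, column 2; remove that cell from P, ejecting 8. So w(3) = 8. P is now [[2], [4]].
Step i=2: Q has 2 at row 2, column 1; remove 4 from row 2 of P and reverse-bump: 4 enters row 1 and ejects 2. So w(2) = 2. P is now [[4]].
Step i=1: Q has 1 at row 1, column 1; remove that cell from P, ejecting 4. So w(1) = 4. P is now [].

So w = 4 2 8 1 5 3 7 6.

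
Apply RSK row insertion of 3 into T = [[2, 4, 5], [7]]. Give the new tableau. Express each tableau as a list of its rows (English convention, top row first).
In row 1, 3 replaces 4 (the leftmost entry greater than 3); 4 is bumped to row 2. In row 2, 4 replaces 7 (the leftmost entry greater than 4); 7 is bumped to row 3. 7 starts a new row 3. The new tableau is [[2, 3, 5], [4], [7]].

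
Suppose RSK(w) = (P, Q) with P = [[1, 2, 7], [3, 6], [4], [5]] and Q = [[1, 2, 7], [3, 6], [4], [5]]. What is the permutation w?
5 6 4 3 1 2 7

Reverse the RSK construction: for i from n down to 1, find the cell of Q containing i, remove the entry at that cell from P, and reverse-bump it up through P; the value ejected from row 1 is w(i).

Step i=7: Q has 7 at row 1, column 3; remove that cell from P, ejecting 7. So w(7) = 7. P is now [[1, 2], [3, 6], [4], [5]].
Step i=6: Q has 6 at row 2, column 2; remove 6 from row 2 of P and reverse-bump: 6 enters row 1 and ejects 2. So w(6) = 2. P is now [[1, 6], [3], [4], [5]].
Step i=5: Q has 5 at row 4, column 1; remove 5 from row 4 of P and reverse-bump: 5 enters row 3 and ejects 4; 4 enters row 2 and ejects 3; 3 enters row 1 and ejects 1. So w(5) = 1. P is now [[3, 6], [4], [5]].
Step i=4: Q has 4 at row 3, column 1; remove 5 from row 3 of P and reverse-bump: 5 enters row 2 and ejects 4; 4 enters row 1 and ejects 3. So w(4) = 3. P is now [[4, 6], [5]].
Step i=3: Q has 3 at row 2, column 1; remove 5 from row 2 of P and reverse-bump: 5 enters row 1 and ejects 4. So w(3) = 4. P is now [[5, 6]].
Step i=2: Q has 2 at row 1, column 2; remove that cell from P, ejecting 6. So w(2) = 6. P is now [[5]].
Step i=1: Q has 1 at row 1, column 1; remove that cell from P, ejecting 5. So w(1) = 5. P is now [].

So w = 5 6 4 3 1 2 7.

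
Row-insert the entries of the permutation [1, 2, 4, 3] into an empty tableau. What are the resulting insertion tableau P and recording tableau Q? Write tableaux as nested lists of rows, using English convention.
Insert each entry of the permutation into P by Schensted row insertion, recording in Q the position of each new cell.

After inserting 1: P = [[1]].
After inserting 2: P = [[1, 2]].
After inserting 4: P = [[1, 2, 4]].
After inserting 3: P = [[1, 2, 3], [4]].

So P = [[1, 2, 3], [4]], Q = [[1, 2, 3], [4]].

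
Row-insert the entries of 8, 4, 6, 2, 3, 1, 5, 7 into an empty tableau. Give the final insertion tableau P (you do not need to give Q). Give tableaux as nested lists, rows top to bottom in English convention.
Insert 8: appended to row 1. P = [[8]].
Insert 4: 4 bumps 8 from row 1; 8 starts row 2. P = [[4], [8]].
Insert 6: appended to row 1. P = [[4, 6], [8]].
Insert 2: 2 bumps 4 from row 1; 4 bumps 8 from row 2; 8 starts row 3. P = [[2, 6], [4], [8]].
Insert 3: 3 bumps 6 from row 1; 6 appends to row 2. P = [[2, 3], [4, 6], [8]].
Insert 1: 1 bumps 2 from row 1; 2 bumps 4 from row 2; 4 bumps 8 from row 3; 8 starts row 4. P = [[1, 3], [2, 6], [4], [8]].
Insert 5: appended to row 1. P = [[1, 3, 5], [2, 6], [4], [8]].
Insert 7: appended to row 1. P = [[1, 3, 5, 7], [2, 6], [4], [8]].

So P = [[1, 3, 5, 7], [2, 6], [4], [8]].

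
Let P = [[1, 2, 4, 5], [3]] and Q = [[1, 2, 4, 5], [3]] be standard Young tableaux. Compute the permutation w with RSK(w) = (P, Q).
1 3 2 4 5

Reverse RSK: for i = n, n-1, ..., 1, locate i in Q, remove the corresponding corner cell from P, and reverse-bump its entry up through P; the value ejected from row 1 is w(i).

So w = 1 3 2 4 5.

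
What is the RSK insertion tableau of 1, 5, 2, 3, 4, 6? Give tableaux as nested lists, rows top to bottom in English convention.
After inserting 1: P = [[1]].
After inserting 5: P = [[1, 5]].
After inserting 2: P = [[1, 2], [5]].
After inserting 3: P = [[1, 2, 3], [5]].
After inserting 4: P = [[1, 2, 3, 4], [5]].
After inserting 6: P = [[1, 2, 3, 4, 6], [5]].

So P = [[1, 2, 3, 4, 6], [5]].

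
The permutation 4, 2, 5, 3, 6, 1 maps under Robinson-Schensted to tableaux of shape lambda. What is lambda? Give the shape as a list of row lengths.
RSK row insertion gives P = [[1, 3, 6], [2, 5], [4]], which has shape [3, 2, 1].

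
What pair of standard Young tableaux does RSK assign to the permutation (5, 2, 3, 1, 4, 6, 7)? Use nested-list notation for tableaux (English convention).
Insert each entry of the permutation into P by Schensted row insertion, recording in Q the position of each new cell.

Insert 5: appended to row 1. P = [[5]], Q = [[1]].
Insert 2: 2 bumps 5 from row 1; 5 starts row 2. P = [[2], [5]], Q = [[1], [2]].
Insert 3: appended to row 1. P = [[2, 3], [5]], Q = [[1, 3], [2]].
Insert 1: 1 bumps 2 from row 1; 2 bumps 5 from row 2; 5 starts row 3. P = [[1, 3], [2], [5]], Q = [[1, 3], [2], [4]].
Insert 4: appended to row 1. P = [[1, 3, 4], [2], [5]], Q = [[1, 3, 5], [2], [4]].
Insert 6: appended to row 1. P = [[1, 3, 4, 6], [2], [5]], Q = [[1, 3, 5, 6], [2], [4]].
Insert 7: appended to row 1. P = [[1, 3, 4, 6, 7], [2], [5]], Q = [[1, 3, 5, 6, 7], [2], [4]].

So P = [[1, 3, 4, 6, 7], [2], [5]], Q = [[1, 3, 5, 6, 7], [2], [4]].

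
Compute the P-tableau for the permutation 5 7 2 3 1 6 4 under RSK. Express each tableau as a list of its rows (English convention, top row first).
P = [[1, 3, 4], [2, 6], [5, 7]]

Insert 5: appended to row 1. P = [[5]].
Insert 7: appended to row 1. P = [[5, 7]].
Insert 2: 2 bumps 5 from row 1; 5 starts row 2. P = [[2, 7], [5]].
Insert 3: 3 bumps 7 from row 1; 7 appends to row 2. P = [[2, 3], [5, 7]].
Insert 1: 1 bumps 2 from row 1; 2 bumps 5 from row 2; 5 starts row 3. P = [[1, 3], [2, 7], [5]].
Insert 6: appended to row 1. P = [[1, 3, 6], [2, 7], [5]].
Insert 4: 4 bumps 6 from row 1; 6 bumps 7 from row 2; 7 appends to row 3. P = [[1, 3, 4], [2, 6], [5, 7]].

So P = [[1, 3, 4], [2, 6], [5, 7]].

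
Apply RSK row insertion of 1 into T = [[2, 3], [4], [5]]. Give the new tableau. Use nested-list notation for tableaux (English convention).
In row 1, 1 replaces 2 (the leftmost entry greater than 1); 2 is bumped to row 2. In row 2, 2 replaces 4 (the leftmost entry greater than 2); 4 is bumped to row 3. In row 3, 4 replaces 5 (the leftmost entry greater than 4); 5 is bumped to row 4. 5 starts a new row 4. The new tableau is [[1, 3], [2], [4], [5]].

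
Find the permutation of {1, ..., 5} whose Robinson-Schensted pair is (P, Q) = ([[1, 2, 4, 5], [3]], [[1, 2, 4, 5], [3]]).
1 3 2 4 5

Reverse the RSK construction: for i from n down to 1, find the cell of Q containing i, remove the entry at that cell from P, and reverse-bump it up through P; the value ejected from row 1 is w(i).

Step i=5: Q has 5 at row 1, column 4; remove that cell from P, ejecting 5. So w(5) = 5. P is now [[1, 2, 4], [3]].
Step i=4: Q has 4 at row 1, column 3; remove that cell from P, ejecting 4. So w(4) = 4. P is now [[1, 2], [3]].
Step i=3: Q has 3 at row 2, column 1; remove 3 from row 2 of P and reverse-bump: 3 enters row 1 and ejects 2. So w(3) = 2. P is now [[1, 3]].
Step i=2: Q has 2 at row 1, column 2; remove that cell from P, ejecting 3. So w(2) = 3. P is now [[1]].
Step i=1: Q has 1 at row 1, column 1; remove that cell from P, ejecting 1. So w(1) = 1. P is now [].

So w = 1 3 2 4 5.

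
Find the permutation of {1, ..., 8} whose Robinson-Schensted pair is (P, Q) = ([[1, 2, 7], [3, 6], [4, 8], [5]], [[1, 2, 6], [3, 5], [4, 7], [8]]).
5 8 4 1 6 7 3 2

Reverse the RSK construction: for i from n down to 1, find the cell of Q containing i, remove the entry at that cell from P, and reverse-bump it up through P; the value ejected from row 1 is w(i).

Step i=8: Q has 8 at row 4, column 1; remove 5 from row 4 of P and reverse-bump: 5 enters row 3 and ejects 4; 4 enters row 2 and ejects 3; 3 enters row 1 and ejects 2. So w(8) = 2. P is now [[1, 3, 7], [4, 6], [5, 8]].
Step i=7: Q has 7 at row 3, column 2; remove 8 from row 3 of P and reverse-bump: 8 enters row 2 and ejects 6; 6 enters row 1 and ejects 3. So w(7) = 3. P is now [[1, 6, 7], [4, 8], [5]].
Step i=6: Q has 6 at row 1, column 3; remove that cell from P, ejecting 7. So w(6) = 7. P is now [[1, 6], [4, 8], [5]].
Step i=5: Q has 5 at row 2, column 2; remove 8 from row 2 of P and reverse-bump: 8 enters row 1 and ejects 6. So w(5) = 6. P is now [[1, 8], [4], [5]].
Step i=4: Q has 4 at row 3, column 1; remove 5 from row 3 of P and reverse-bump: 5 enters row 2 and ejects 4; 4 enters row 1 and ejects 1. So w(4) = 1. P is now [[4, 8], [5]].
Step i=3: Q has 3 at row 2, column 1; remove 5 from row 2 of P and reverse-bump: 5 enters row 1 and ejects 4. So w(3) = 4. P is now [[5, 8]].
Step i=2: Q has 2 at row 1, column 2; remove that cell from P, ejecting 8. So w(2) = 8. P is now [[5]].
Step i=1: Q has 1 at row 1, column 1; remove that cell from P, ejecting 5. So w(1) = 5. P is now [].

So w = 5 8 4 1 6 7 3 2.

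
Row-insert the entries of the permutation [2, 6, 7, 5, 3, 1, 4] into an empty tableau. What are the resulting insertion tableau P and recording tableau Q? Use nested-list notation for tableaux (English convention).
Insert each entry of the permutation into P by Schensted row insertion, recording in Q the position of each new cell.

Insert 2: appended to row 1. P = [[2]], Q = [[1]].
Insert 6: appended to row 1. P = [[2, 6]], Q = [[1, 2]].
Insert 7: appended to row 1. P = [[2, 6, 7]], Q = [[1, 2, 3]].
Insert 5: 5 bumps 6 from row 1; 6 starts row 2. P = [[2, 5, 7], [6]], Q = [[1, 2, 3], [4]].
Insert 3: 3 bumps 5 from row 1; 5 bumps 6 from row 2; 6 starts row 3. P = [[2, 3, 7], [5], [6]], Q = [[1, 2, 3], [4], [5]].
Insert 1: 1 bumps 2 from row 1; 2 bumps 5 from row 2; 5 bumps 6 from row 3; 6 starts row 4. P = [[1, 3, 7], [2], [5], [6]], Q = [[1, 2, 3], [4], [5], [6]].
Insert 4: 4 bumps 7 from row 1; 7 appends to row 2. P = [[1, 3, 4], [2, 7], [5], [6]], Q = [[1, 2, 3], [4, 7], [5], [6]].

So P = [[1, 3, 4], [2, 7], [5], [6]], Q = [[1, 2, 3], [4, 7], [5], [6]].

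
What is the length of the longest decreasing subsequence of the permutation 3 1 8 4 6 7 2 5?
3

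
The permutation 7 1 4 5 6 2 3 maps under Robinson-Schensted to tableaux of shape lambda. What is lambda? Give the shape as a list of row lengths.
Row-insert each entry into an empty tableau.

After inserting 7: P = [[7]].
After inserting 1: P = [[1], [7]].
After inserting 4: P = [[1, 4], [7]].
After inserting 5: P = [[1, 4, 5], [7]].
After inserting 6: P = [[1, 4, 5, 6], [7]].
After inserting 2: P = [[1, 2, 5, 6], [4], [7]].
After inserting 3: P = [[1, 2, 3, 6], [4, 5], [7]].

The final insertion tableau P = [[1, 2, 3, 6], [4, 5], [7]] has shape [4, 2, 1].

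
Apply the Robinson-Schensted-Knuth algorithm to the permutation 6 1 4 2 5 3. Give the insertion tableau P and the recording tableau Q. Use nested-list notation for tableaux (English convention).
Insert each entry of the permutation into P by Schensted row insertion, recording in Q the position of each new cell.

Insert 6: appended to row 1. P = [[6]].
Insert 1: 1 bumps 6 from row 1; 6 starts row 2. P = [[1], [6]].
Insert 4: appended to row 1. P = [[1, 4], [6]].
Insert 2: 2 bumps 4 from row 1; 4 bumps 6 from row 2; 6 starts row 3. P = [[1, 2], [4], [6]].
Insert 5: appended to row 1. P = [[1, 2, 5], [4], [6]].
Insert 3: 3 bumps 5 from row 1; 5 appends to row 2. P = [[1, 2, 3], [4, 5], [6]].

So P = [[1, 2, 3], [4, 5], [6]], Q = [[1, 3, 5], [2, 6], [4]].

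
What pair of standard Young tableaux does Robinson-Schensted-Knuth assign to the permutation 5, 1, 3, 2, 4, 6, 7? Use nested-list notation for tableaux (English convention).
P = [[1, 2, 4, 6, 7], [3], [5]], Q = [[1, 3, 5, 6, 7], [2], [4]]

Insert each entry of the permutation into P by Schensted row insertion, recording in Q the position of each new cell.

Insert 5: appended to row 1. P = [[5]].
Insert 1: 1 bumps 5 from row 1; 5 starts row 2. P = [[1], [5]].
Insert 3: appended to row 1. P = [[1, 3], [5]].
Insert 2: 2 bumps 3 from row 1; 3 bumps 5 from row 2; 5 starts row 3. P = [[1, 2], [3], [5]].
Insert 4: appended to row 1. P = [[1, 2, 4], [3], [5]].
Insert 6: appended to row 1. P = [[1, 2, 4, 6], [3], [5]].
Insert 7: appended to row 1. P = [[1, 2, 4, 6, 7], [3], [5]].

So P = [[1, 2, 4, 6, 7], [3], [5]], Q = [[1, 3, 5, 6, 7], [2], [4]].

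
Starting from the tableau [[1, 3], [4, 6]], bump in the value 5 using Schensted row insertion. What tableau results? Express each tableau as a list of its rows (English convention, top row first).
5 is larger than every entry of row 1, so it is appended to row 1. The new tableau is [[1, 3, 5], [4, 6]].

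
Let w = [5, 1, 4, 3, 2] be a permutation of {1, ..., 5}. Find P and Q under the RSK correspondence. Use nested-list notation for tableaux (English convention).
P = [[1, 2], [3], [4], [5]], Q = [[1, 3], [2], [4], [5]]

Insert each entry of the permutation into P by Schensted row insertion, recording in Q the position of each new cell.

After inserting 5: P = [[5]].
After inserting 1: P = [[1], [5]].
After inserting 4: P = [[1, 4], [5]].
After inserting 3: P = [[1, 3], [4], [5]].
After inserting 2: P = [[1, 2], [3], [4], [5]].

So P = [[1, 2], [3], [4], [5]], Q = [[1, 3], [2], [4], [5]].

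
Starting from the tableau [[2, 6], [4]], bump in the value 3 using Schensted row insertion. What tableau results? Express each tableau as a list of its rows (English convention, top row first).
[[2, 3], [4, 6]]

In row 1, 3 replaces 6 (the leftmost entry greater than 3); 6 is bumped to row 2. 6 is appended to row 2. The new tableau is [[2, 3], [4, 6]].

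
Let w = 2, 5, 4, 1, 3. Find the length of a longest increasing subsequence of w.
2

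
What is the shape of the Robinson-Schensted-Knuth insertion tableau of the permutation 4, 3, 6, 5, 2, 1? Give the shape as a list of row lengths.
[2, 2, 1, 1]

Row-insert each entry into an empty tableau.

After inserting 4: P = [[4]].
After inserting 3: P = [[3], [4]].
After inserting 6: P = [[3, 6], [4]].
After inserting 5: P = [[3, 5], [4, 6]].
After inserting 2: P = [[2, 5], [3, 6], [4]].
After inserting 1: P = [[1, 5], [2, 6], [3], [4]].

The final insertion tableau P = [[1, 5], [2, 6], [3], [4]] has shape [2, 2, 1, 1].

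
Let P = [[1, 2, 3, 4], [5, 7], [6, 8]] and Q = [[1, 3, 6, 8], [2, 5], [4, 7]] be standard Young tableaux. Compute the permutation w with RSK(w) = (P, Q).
6 5 8 1 2 7 3 4

Reverse RSK: for i = n, n-1, ..., 1, locate i in Q, remove the corresponding corner cell from P, and reverse-bump its entry up through P; the value ejected from row 1 is w(i).

So w = 6 5 8 1 2 7 3 4.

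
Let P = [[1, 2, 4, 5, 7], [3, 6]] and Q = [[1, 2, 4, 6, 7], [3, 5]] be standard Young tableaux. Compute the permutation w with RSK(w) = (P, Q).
Reverse the RSK construction: for i from n down to 1, find the cell of Q containing i, remove the entry at that cell from P, and reverse-bump it up through P; the value ejected from row 1 is w(i).

Step i=7: Q has 7 at row 1, column 5; remove that cell from P, ejecting 7. So w(7) = 7. P is now [[1, 2, 4, 5], [3, 6]].
Step i=6: Q has 6 at row 1, column 4; remove that cell from P, ejecting 5. So w(6) = 5. P is now [[1, 2, 4], [3, 6]].
Step i=5: Q has 5 at row 2, column 2; remove 6 from row 2 of P and reverse-bump: 6 enters row 1 and ejects 4. So w(5) = 4. P is now [[1, 2, 6], [3]].
Step i=4: Q has 4 at row 1, column 3; remove that cell from P, ejecting 6. So w(4) = 6. P is now [[1, 2], [3]].
Step i=3: Q has 3 at row 2, column 1; remove 3 from row 2 of P and reverse-bump: 3 enters row 1 and ejects 2. So w(3) = 2. P is now [[1, 3]].
Step i=2: Q has 2 at row 1, column 2; remove that cell from P, ejecting 3. So w(2) = 3. P is now [[1]].
Step i=1: Q has 1 at row 1, column 1; remove that cell from P, ejecting 1. So w(1) = 1. P is now [].

So w = 1 3 2 6 4 5 7.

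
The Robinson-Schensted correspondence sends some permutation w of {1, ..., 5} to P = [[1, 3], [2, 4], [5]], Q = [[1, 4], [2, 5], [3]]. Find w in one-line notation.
5 2 1 4 3

Reverse the RSK construction: for i from n down to 1, find the cell of Q containing i, remove the entry at that cell from P, and reverse-bump it up through P; the value ejected from row 1 is w(i).

Step i=5: Q has 5 at row 2, column 2; remove 4 from row 2 of P and reverse-bump: 4 enters row 1 and ejects 3. So w(5) = 3. P is now [[1, 4], [2], [5]].
Step i=4: Q has 4 at row 1, column 2; remove that cell from P, ejecting 4. So w(4) = 4. P is now [[1], [2], [5]].
Step i=3: Q has 3 at row 3, column 1; remove 5 from row 3 of P and reverse-bump: 5 enters row 2 and ejects 2; 2 enters row 1 and ejects 1. So w(3) = 1. P is now [[2], [5]].
Step i=2: Q has 2 at row 2, column 1; remove 5 from row 2 of P and reverse-bump: 5 enters row 1 and ejects 2. So w(2) = 2. P is now [[5]].
Step i=1: Q has 1 at row 1, column 1; remove that cell from P, ejecting 5. So w(1) = 5. P is now [].

So w = 5 2 1 4 3.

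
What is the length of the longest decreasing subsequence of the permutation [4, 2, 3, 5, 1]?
3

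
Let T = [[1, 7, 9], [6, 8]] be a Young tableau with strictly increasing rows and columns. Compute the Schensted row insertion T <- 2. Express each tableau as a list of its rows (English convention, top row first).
[[1, 2, 9], [6, 7], [8]]

In row 1, 2 replaces 7 (the leftmost entry greater than 2); 7 is bumped to row 2. In row 2, 7 replaces 8 (the leftmost entry greater than 7); 8 is bumped to row 3. 8 starts a new row 3. The new tableau is [[1, 2, 9], [6, 7], [8]].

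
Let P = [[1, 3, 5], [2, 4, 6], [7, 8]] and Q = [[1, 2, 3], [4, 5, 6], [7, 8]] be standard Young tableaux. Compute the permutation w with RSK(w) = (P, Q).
2 7 8 1 4 6 3 5

Reverse RSK: for i = n, n-1, ..., 1, locate i in Q, remove the corresponding corner cell from P, and reverse-bump its entry up through P; the value ejected from row 1 is w(i).

So w = 2 7 8 1 4 6 3 5.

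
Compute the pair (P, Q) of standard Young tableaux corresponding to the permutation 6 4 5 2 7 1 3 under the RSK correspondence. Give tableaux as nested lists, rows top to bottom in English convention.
P = [[1, 3, 7], [2, 5], [4], [6]], Q = [[1, 3, 5], [2, 7], [4], [6]]

Insert each entry of the permutation into P by Schensted row insertion, recording in Q the position of each new cell.

Insert 6: appended to row 1. P = [[6]].
Insert 4: 4 bumps 6 from row 1; 6 starts row 2. P = [[4], [6]].
Insert 5: appended to row 1. P = [[4, 5], [6]].
Insert 2: 2 bumps 4 from row 1; 4 bumps 6 from row 2; 6 starts row 3. P = [[2, 5], [4], [6]].
Insert 7: appended to row 1. P = [[2, 5, 7], [4], [6]].
Insert 1: 1 bumps 2 from row 1; 2 bumps 4 from row 2; 4 bumps 6 from row 3; 6 starts row 4. P = [[1, 5, 7], [2], [4], [6]].
Insert 3: 3 bumps 5 from row 1; 5 appends to row 2. P = [[1, 3, 7], [2, 5], [4], [6]].

So P = [[1, 3, 7], [2, 5], [4], [6]], Q = [[1, 3, 5], [2, 7], [4], [6]].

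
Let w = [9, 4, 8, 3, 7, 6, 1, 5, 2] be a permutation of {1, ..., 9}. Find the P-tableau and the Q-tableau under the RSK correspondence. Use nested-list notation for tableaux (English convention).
Insert each entry of the permutation into P by Schensted row insertion, recording in Q the position of each new cell.

Insert 9: appended to row 1. P = [[9]].
Insert 4: 4 bumps 9 from row 1; 9 starts row 2. P = [[4], [9]].
Insert 8: appended to row 1. P = [[4, 8], [9]].
Insert 3: 3 bumps 4 from row 1; 4 bumps 9 from row 2; 9 starts row 3. P = [[3, 8], [4], [9]].
Insert 7: 7 bumps 8 from row 1; 8 appends to row 2. P = [[3, 7], [4, 8], [9]].
Insert 6: 6 bumps 7 from row 1; 7 bumps 8 from row 2; 8 bumps 9 from row 3; 9 starts row 4. P = [[3, 6], [4, 7], [8], [9]].
Insert 1: 1 bumps 3 from row 1; 3 bumps 4 from row 2; 4 bumps 8 from row 3; 8 bumps 9 from row 4; 9 starts row 5. P = [[1, 6], [3, 7], [4], [8], [9]].
Insert 5: 5 bumps 6 from row 1; 6 bumps 7 from row 2; 7 appends to row 3. P = [[1, 5], [3, 6], [4, 7], [8], [9]].
Insert 2: 2 bumps 5 from row 1; 5 bumps 6 from row 2; 6 bumps 7 from row 3; 7 bumps 8 from row 4; 8 bumps 9 from row 5; 9 starts row 6. P = [[1, 2], [3, 5], [4, 6], [7], [8], [9]].

So P = [[1, 2], [3, 5], [4, 6], [7], [8], [9]], Q = [[1, 3], [2, 5], [4, 8], [6], [7], [9]].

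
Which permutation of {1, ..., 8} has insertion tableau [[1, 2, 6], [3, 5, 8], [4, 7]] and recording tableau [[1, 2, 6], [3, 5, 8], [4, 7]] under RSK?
Reverse the RSK construction: for i from n down to 1, find the cell of Q containing i, remove the entry at that cell from P, and reverse-bump it up through P; the value ejected from row 1 is w(i).

Step i=8: Q has 8 at row 2, column 3; remove 8 from row 2 of P and reverse-bump: 8 enters row 1 and ejects 6. So w(8) = 6. P is now [[1, 2, 8], [3, 5], [4, 7]].
Step i=7: Q has 7 at row 3, column 2; remove 7 from row 3 of P and reverse-bump: 7 enters row 2 and ejects 5; 5 enters row 1 and ejects 2. So w(7) = 2. P is now [[1, 5, 8], [3, 7], [4]].
Step i=6: Q has 6 at row 1, column 3; remove that cell from P, ejecting 8. So w(6) = 8. P is now [[1, 5], [3, 7], [4]].
Step i=5: Q has 5 at row 2, column 2; remove 7 from row 2 of P and reverse-bump: 7 enters row 1 and ejects 5. So w(5) = 5. P is now [[1, 7], [3], [4]].
Step i=4: Q has 4 at row 3, column 1; remove 4 from row 3 of P and reverse-bump: 4 enters row 2 and ejects 3; 3 enters row 1 and ejects 1. So w(4) = 1. P is now [[3, 7], [4]].
Step i=3: Q has 3 at row 2, column 1; remove 4 from row 2 of P and reverse-bump: 4 enters row 1 and ejects 3. So w(3) = 3. P is now [[4, 7]].
Step i=2: Q has 2 at row 1, column 2; remove that cell from P, ejecting 7. So w(2) = 7. P is now [[4]].
Step i=1: Q has 1 at row 1, column 1; remove that cell from P, ejecting 4. So w(1) = 4. P is now [].

So w = 4 7 3 1 5 8 2 6.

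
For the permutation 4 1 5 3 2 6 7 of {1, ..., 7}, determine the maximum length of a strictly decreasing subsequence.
3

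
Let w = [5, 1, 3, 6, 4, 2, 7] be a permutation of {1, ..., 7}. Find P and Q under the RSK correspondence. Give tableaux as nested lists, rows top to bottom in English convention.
Insert each entry of the permutation into P by Schensted row insertion, recording in Q the position of each new cell.

Insert 5: appended to row 1. P = [[5]], Q = [[1]].
Insert 1: 1 bumps 5 from row 1; 5 starts row 2. P = [[1], [5]], Q = [[1], [2]].
Insert 3: appended to row 1. P = [[1, 3], [5]], Q = [[1, 3], [2]].
Insert 6: appended to row 1. P = [[1, 3, 6], [5]], Q = [[1, 3, 4], [2]].
Insert 4: 4 bumps 6 from row 1; 6 appends to row 2. P = [[1, 3, 4], [5, 6]], Q = [[1, 3, 4], [2, 5]].
Insert 2: 2 bumps 3 from row 1; 3 bumps 5 from row 2; 5 starts row 3. P = [[1, 2, 4], [3, 6], [5]], Q = [[1, 3, 4], [2, 5], [6]].
Insert 7: appended to row 1. P = [[1, 2, 4, 7], [3, 6], [5]], Q = [[1, 3, 4, 7], [2, 5], [6]].

So P = [[1, 2, 4, 7], [3, 6], [5]], Q = [[1, 3, 4, 7], [2, 5], [6]].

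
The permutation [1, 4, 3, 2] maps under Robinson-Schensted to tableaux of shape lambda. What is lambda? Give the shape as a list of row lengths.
Row-insert each entry into an empty tableau.

After inserting 1: P = [[1]].
After inserting 4: P = [[1, 4]].
After inserting 3: P = [[1, 3], [4]].
After inserting 2: P = [[1, 2], [3], [4]].

The final insertion tableau P = [[1, 2], [3], [4]] has shape [2, 1, 1].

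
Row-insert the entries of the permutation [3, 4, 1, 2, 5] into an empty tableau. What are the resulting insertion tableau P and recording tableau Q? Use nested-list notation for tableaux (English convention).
Insert each entry of the permutation into P by Schensted row insertion, recording in Q the position of each new cell.

Insert 3: appended to row 1. P = [[3]].
Insert 4: appended to row 1. P = [[3, 4]].
Insert 1: 1 bumps 3 from row 1; 3 starts row 2. P = [[1, 4], [3]].
Insert 2: 2 bumps 4 from row 1; 4 appends to row 2. P = [[1, 2], [3, 4]].
Insert 5: appended to row 1. P = [[1, 2, 5], [3, 4]].

So P = [[1, 2, 5], [3, 4]], Q = [[1, 2, 5], [3, 4]].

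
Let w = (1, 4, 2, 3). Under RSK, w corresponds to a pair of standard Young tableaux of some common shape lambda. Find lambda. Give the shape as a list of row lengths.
Row-insert each entry into an empty tableau.

After inserting 1: P = [[1]].
After inserting 4: P = [[1, 4]].
After inserting 2: P = [[1, 2], [4]].
After inserting 3: P = [[1, 2, 3], [4]].

The final insertion tableau P = [[1, 2, 3], [4]] has shape [3, 1].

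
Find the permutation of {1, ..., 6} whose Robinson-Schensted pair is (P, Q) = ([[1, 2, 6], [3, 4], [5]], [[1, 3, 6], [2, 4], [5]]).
3 1 5 4 2 6

Reverse the RSK construction: for i from n down to 1, find the cell of Q containing i, remove the entry at that cell from P, and reverse-bump it up through P; the value ejected from row 1 is w(i).

Step i=6: Q has 6 at row 1, column 3; remove that cell from P, ejecting 6. So w(6) = 6. P is now [[1, 2], [3, 4], [5]].
Step i=5: Q has 5 at row 3, column 1; remove 5 from row 3 of P and reverse-bump: 5 enters row 2 and ejects 4; 4 enters row 1 and ejects 2. So w(5) = 2. P is now [[1, 4], [3, 5]].
Step i=4: Q has 4 at row 2, column 2; remove 5 from row 2 of P and reverse-bump: 5 enters row 1 and ejects 4. So w(4) = 4. P is now [[1, 5], [3]].
Step i=3: Q has 3 at row 1, column 2; remove that cell from P, ejecting 5. So w(3) = 5. P is now [[1], [3]].
Step i=2: Q has 2 at row 2, column 1; remove 3 from row 2 of P and reverse-bump: 3 enters row 1 and ejects 1. So w(2) = 1. P is now [[3]].
Step i=1: Q has 1 at row 1, column 1; remove that cell from P, ejecting 3. So w(1) = 3. P is now [].

So w = 3 1 5 4 2 6.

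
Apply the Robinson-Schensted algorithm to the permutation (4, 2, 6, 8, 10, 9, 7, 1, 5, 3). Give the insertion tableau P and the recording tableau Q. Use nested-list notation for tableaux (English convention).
P = [[1, 3, 7, 9], [2, 5], [4, 6], [8], [10]], Q = [[1, 3, 4, 5], [2, 6], [7, 9], [8], [10]]

Insert each entry of the permutation into P by Schensted row insertion, recording in Q the position of each new cell.

Insert 4: appended to row 1. P = [[4]], Q = [[1]].
Insert 2: 2 bumps 4 from row 1; 4 starts row 2. P = [[2], [4]], Q = [[1], [2]].
Insert 6: appended to row 1. P = [[2, 6], [4]], Q = [[1, 3], [2]].
Insert 8: appended to row 1. P = [[2, 6, 8], [4]], Q = [[1, 3, 4], [2]].
Insert 10: appended to row 1. P = [[2, 6, 8, 10], [4]], Q = [[1, 3, 4, 5], [2]].
Insert 9: 9 bumps 10 from row 1; 10 appends to row 2. P = [[2, 6, 8, 9], [4, 10]], Q = [[1, 3, 4, 5], [2, 6]].
Insert 7: 7 bumps 8 from row 1; 8 bumps 10 from row 2; 10 starts row 3. P = [[2, 6, 7, 9], [4, 8], [10]], Q = [[1, 3, 4, 5], [2, 6], [7]].
Insert 1: 1 bumps 2 from row 1; 2 bumps 4 from row 2; 4 bumps 10 from row 3; 10 starts row 4. P = [[1, 6, 7, 9], [2, 8], [4], [10]], Q = [[1, 3, 4, 5], [2, 6], [7], [8]].
Insert 5: 5 bumps 6 from row 1; 6 bumps 8 from row 2; 8 appends to row 3. P = [[1, 5, 7, 9], [2, 6], [4, 8], [10]], Q = [[1, 3, 4, 5], [2, 6], [7, 9], [8]].
Insert 3: 3 bumps 5 from row 1; 5 bumps 6 from row 2; 6 bumps 8 from row 3; 8 bumps 10 from row 4; 10 starts row 5. P = [[1, 3, 7, 9], [2, 5], [4, 6], [8], [10]], Q = [[1, 3, 4, 5], [2, 6], [7, 9], [8], [10]].

So P = [[1, 3, 7, 9], [2, 5], [4, 6], [8], [10]], Q = [[1, 3, 4, 5], [2, 6], [7, 9], [8], [10]].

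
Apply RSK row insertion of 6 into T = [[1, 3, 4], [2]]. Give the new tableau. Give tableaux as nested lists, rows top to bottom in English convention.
[[1, 3, 4, 6], [2]]

6 is larger than every entry of row 1, so it is appended to row 1. The new tableau is [[1, 3, 4, 6], [2]].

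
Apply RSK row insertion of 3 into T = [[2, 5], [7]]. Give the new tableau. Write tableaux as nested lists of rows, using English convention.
In row 1, 3 replaces 5 (the leftmost entry greater than 3); 5 is bumped to row 2. In row 2, 5 replaces 7 (the leftmost entry greater than 5); 7 is bumped to row 3. 7 starts a new row 3. The new tableau is [[2, 3], [5], [7]].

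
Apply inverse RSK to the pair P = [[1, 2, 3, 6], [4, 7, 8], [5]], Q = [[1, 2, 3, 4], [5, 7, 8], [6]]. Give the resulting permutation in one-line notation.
Reverse the RSK construction: for i from n down to 1, find the cell of Q containing i, remove the entry at that cell from P, and reverse-bump it up through P; the value ejected from row 1 is w(i).

Step i=8: Q has 8 at row 2, column 3; remove 8 from row 2 of P and reverse-bump: 8 enters row 1 and ejects 6. So w(8) = 6. P is now [[1, 2, 3, 8], [4, 7], [5]].
Step i=7: Q has 7 at row 2, column 2; remove 7 from row 2 of P and reverse-bump: 7 enters row 1 and ejects 3. So w(7) = 3. P is now [[1, 2, 7, 8], [4], [5]].
Step i=6: Q has 6 at row 3, column 1; remove 5 from row 3 of P and reverse-bump: 5 enters row 2 and ejects 4; 4 enters row 1 and ejects 2. So w(6) = 2. P is now [[1, 4, 7, 8], [5]].
Step i=5: Q has 5 at row 2, column 1; remove 5 from row 2 of P and reverse-bump: 5 enters row 1 and ejects 4. So w(5) = 4. P is now [[1, 5, 7, 8]].
Step i=4: Q has 4 at row 1, column 4; remove that cell from P, ejecting 8. So w(4) = 8. P is now [[1, 5, 7]].
Step i=3: Q has 3 at row 1, column 3; remove that cell from P, ejecting 7. So w(3) = 7. P is now [[1, 5]].
Step i=2: Q has 2 at row 1, column 2; remove that cell from P, ejecting 5. So w(2) = 5. P is now [[1]].
Step i=1: Q has 1 at row 1, column 1; remove that cell from P, ejecting 1. So w(1) = 1. P is now [].

So w = 1 5 7 8 4 2 3 6.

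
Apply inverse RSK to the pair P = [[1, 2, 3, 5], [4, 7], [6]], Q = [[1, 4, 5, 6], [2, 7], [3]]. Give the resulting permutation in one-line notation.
6 4 1 2 3 7 5

Reverse the RSK construction: for i from n down to 1, find the cell of Q containing i, remove the entry at that cell from P, and reverse-bump it up through P; the value ejected from row 1 is w(i).

Step i=7: Q has 7 at row 2, column 2; remove 7 from row 2 of P and reverse-bump: 7 enters row 1 and ejects 5. So w(7) = 5. P is now [[1, 2, 3, 7], [4], [6]].
Step i=6: Q has 6 at row 1, column 4; remove that cell from P, ejecting 7. So w(6) = 7. P is now [[1, 2, 3], [4], [6]].
Step i=5: Q has 5 at row 1, column 3; remove that cell from P, ejecting 3. So w(5) = 3. P is now [[1, 2], [4], [6]].
Step i=4: Q has 4 at row 1, column 2; remove that cell from P, ejecting 2. So w(4) = 2. P is now [[1], [4], [6]].
Step i=3: Q has 3 at row 3, column 1; remove 6 from row 3 of P and reverse-bump: 6 enters row 2 and ejects 4; 4 enters row 1 and ejects 1. So w(3) = 1. P is now [[4], [6]].
Step i=2: Q has 2 at row 2, column 1; remove 6 from row 2 of P and reverse-bump: 6 enters row 1 and ejects 4. So w(2) = 4. P is now [[6]].
Step i=1: Q has 1 at row 1, column 1; remove that cell from P, ejecting 6. So w(1) = 6. P is now [].

So w = 6 4 1 2 3 7 5.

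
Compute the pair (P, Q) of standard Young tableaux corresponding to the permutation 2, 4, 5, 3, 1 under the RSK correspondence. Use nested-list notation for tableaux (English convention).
Insert each entry of the permutation into P by Schensted row insertion, recording in Q the position of each new cell.

After inserting 2: P = [[2]].
After inserting 4: P = [[2, 4]].
After inserting 5: P = [[2, 4, 5]].
After inserting 3: P = [[2, 3, 5], [4]].
After inserting 1: P = [[1, 3, 5], [2], [4]].

So P = [[1, 3, 5], [2], [4]], Q = [[1, 2, 3], [4], [5]].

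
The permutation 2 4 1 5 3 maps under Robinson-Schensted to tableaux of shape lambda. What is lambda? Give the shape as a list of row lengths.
[3, 2]

RSK row insertion gives P = [[1, 3, 5], [2, 4]], which has shape [3, 2].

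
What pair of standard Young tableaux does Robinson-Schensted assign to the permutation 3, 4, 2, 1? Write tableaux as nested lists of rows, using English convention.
Insert each entry of the permutation into P by Schensted row insertion, recording in Q the position of each new cell.

Insert 3: appended to row 1. P = [[3]].
Insert 4: appended to row 1. P = [[3, 4]].
Insert 2: 2 bumps 3 from row 1; 3 starts row 2. P = [[2, 4], [3]].
Insert 1: 1 bumps 2 from row 1; 2 bumps 3 from row 2; 3 starts row 3. P = [[1, 4], [2], [3]].

So P = [[1, 4], [2], [3]], Q = [[1, 2], [3], [4]].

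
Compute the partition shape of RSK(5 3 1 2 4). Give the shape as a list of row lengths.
Row-insert each entry into an empty tableau.

After inserting 5: P = [[5]].
After inserting 3: P = [[3], [5]].
After inserting 1: P = [[1], [3], [5]].
After inserting 2: P = [[1, 2], [3], [5]].
After inserting 4: P = [[1, 2, 4], [3], [5]].

The final insertion tableau P = [[1, 2, 4], [3], [5]] has shape [3, 1, 1].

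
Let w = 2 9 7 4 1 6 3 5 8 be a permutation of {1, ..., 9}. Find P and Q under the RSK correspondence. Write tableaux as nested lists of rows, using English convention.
Insert each entry of the permutation into P by Schensted row insertion, recording in Q the position of each new cell.

After inserting 2: P = [[2]].
After inserting 9: P = [[2, 9]].
After inserting 7: P = [[2, 7], [9]].
After inserting 4: P = [[2, 4], [7], [9]].
After inserting 1: P = [[1, 4], [2], [7], [9]].
After inserting 6: P = [[1, 4, 6], [2], [7], [9]].
After inserting 3: P = [[1, 3, 6], [2, 4], [7], [9]].
After inserting 5: P = [[1, 3, 5], [2, 4, 6], [7], [9]].
After inserting 8: P = [[1, 3, 5, 8], [2, 4, 6], [7], [9]].

So P = [[1, 3, 5, 8], [2, 4, 6], [7], [9]], Q = [[1, 2, 6, 9], [3, 7, 8], [4], [5]].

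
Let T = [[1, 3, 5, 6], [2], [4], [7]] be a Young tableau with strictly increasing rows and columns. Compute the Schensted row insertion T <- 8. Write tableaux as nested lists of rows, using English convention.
[[1, 3, 5, 6, 8], [2], [4], [7]]

8 is larger than every entry of row 1, so it is appended to row 1. The new tableau is [[1, 3, 5, 6, 8], [2], [4], [7]].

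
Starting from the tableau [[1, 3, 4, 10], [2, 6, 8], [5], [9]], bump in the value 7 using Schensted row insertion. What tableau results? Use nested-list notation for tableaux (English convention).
[[1, 3, 4, 7], [2, 6, 8, 10], [5], [9]]

In row 1, 7 replaces 10 (the leftmost entry greater than 7); 10 is bumped to row 2. 10 is appended to row 2. The new tableau is [[1, 3, 4, 7], [2, 6, 8, 10], [5], [9]].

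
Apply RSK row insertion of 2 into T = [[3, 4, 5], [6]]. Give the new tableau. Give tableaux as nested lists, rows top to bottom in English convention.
In row 1, 2 replaces 3 (the leftmost entry greater than 2); 3 is bumped to row 2. In row 2, 3 replaces 6 (the leftmost entry greater than 3); 6 is bumped to row 3. 6 starts a new row 3. The new tableau is [[2, 4, 5], [3], [6]].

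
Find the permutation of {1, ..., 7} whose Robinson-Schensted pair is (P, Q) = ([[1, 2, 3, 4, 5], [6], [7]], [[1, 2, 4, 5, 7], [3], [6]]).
1 7 2 3 6 4 5

Reverse the RSK construction: for i from n down to 1, find the cell of Q containing i, remove the entry at that cell from P, and reverse-bump it up through P; the value ejected from row 1 is w(i).

Step i=7: Q has 7 at row 1, column 5; remove that cell from P, ejecting 5. So w(7) = 5. P is now [[1, 2, 3, 4], [6], [7]].
Step i=6: Q has 6 at row 3, column 1; remove 7 from row 3 of P and reverse-bump: 7 enters row 2 and ejects 6; 6 enters row 1 and ejects 4. So w(6) = 4. P is now [[1, 2, 3, 6], [7]].
Step i=5: Q has 5 at row 1, column 4; remove that cell from P, ejecting 6. So w(5) = 6. P is now [[1, 2, 3], [7]].
Step i=4: Q has 4 at row 1, column 3; remove that cell from P, ejecting 3. So w(4) = 3. P is now [[1, 2], [7]].
Step i=3: Q has 3 at row 2, column 1; remove 7 from row 2 of P and reverse-bump: 7 enters row 1 and ejects 2. So w(3) = 2. P is now [[1, 7]].
Step i=2: Q has 2 at row 1, column 2; remove that cell from P, ejecting 7. So w(2) = 7. P is now [[1]].
Step i=1: Q has 1 at row 1, column 1; remove that cell from P, ejecting 1. So w(1) = 1. P is now [].

So w = 1 7 2 3 6 4 5.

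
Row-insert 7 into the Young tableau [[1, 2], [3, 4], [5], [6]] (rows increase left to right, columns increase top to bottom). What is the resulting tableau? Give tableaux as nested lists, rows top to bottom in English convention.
[[1, 2, 7], [3, 4], [5], [6]]

7 is larger than every entry of row 1, so it is appended to row 1. The new tableau is [[1, 2, 7], [3, 4], [5], [6]].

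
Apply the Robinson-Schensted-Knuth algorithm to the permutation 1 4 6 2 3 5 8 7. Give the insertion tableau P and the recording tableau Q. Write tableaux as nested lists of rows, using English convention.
Insert each entry of the permutation into P by Schensted row insertion, recording in Q the position of each new cell.

Insert 1: appended to row 1. P = [[1]], Q = [[1]].
Insert 4: appended to row 1. P = [[1, 4]], Q = [[1, 2]].
Insert 6: appended to row 1. P = [[1, 4, 6]], Q = [[1, 2, 3]].
Insert 2: 2 bumps 4 from row 1; 4 starts row 2. P = [[1, 2, 6], [4]], Q = [[1, 2, 3], [4]].
Insert 3: 3 bumps 6 from row 1; 6 appends to row 2. P = [[1, 2, 3], [4, 6]], Q = [[1, 2, 3], [4, 5]].
Insert 5: appended to row 1. P = [[1, 2, 3, 5], [4, 6]], Q = [[1, 2, 3, 6], [4, 5]].
Insert 8: appended to row 1. P = [[1, 2, 3, 5, 8], [4, 6]], Q = [[1, 2, 3, 6, 7], [4, 5]].
Insert 7: 7 bumps 8 from row 1; 8 appends to row 2. P = [[1, 2, 3, 5, 7], [4, 6, 8]], Q = [[1, 2, 3, 6, 7], [4, 5, 8]].

So P = [[1, 2, 3, 5, 7], [4, 6, 8]], Q = [[1, 2, 3, 6, 7], [4, 5, 8]].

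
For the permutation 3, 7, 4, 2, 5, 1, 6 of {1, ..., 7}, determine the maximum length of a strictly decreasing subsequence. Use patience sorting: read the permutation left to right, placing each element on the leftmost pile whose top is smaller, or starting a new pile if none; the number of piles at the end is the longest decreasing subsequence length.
4

3: new pile. tops = [3]
7: onto pile 1 (replacing 3). tops = [7]
4: new pile. tops = [7, 4]
2: new pile. tops = [7, 4, 2]
5: onto pile 2 (replacing 4). tops = [7, 5, 2]
1: new pile. tops = [7, 5, 2, 1]
6: onto pile 2 (replacing 5). tops = [7, 6, 2, 1]

4 piles, so the longest decreasing subsequence has length 4.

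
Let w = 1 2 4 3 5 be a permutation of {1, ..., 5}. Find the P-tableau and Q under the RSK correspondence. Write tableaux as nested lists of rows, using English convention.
P = [[1, 2, 3, 5], [4]], Q = [[1, 2, 3, 5], [4]]

Insert each entry of the permutation into P by Schensted row insertion, recording in Q the position of each new cell.

Insert 1: appended to row 1. P = [[1]], Q = [[1]].
Insert 2: appended to row 1. P = [[1, 2]], Q = [[1, 2]].
Insert 4: appended to row 1. P = [[1, 2, 4]], Q = [[1, 2, 3]].
Insert 3: 3 bumps 4 from row 1; 4 starts row 2. P = [[1, 2, 3], [4]], Q = [[1, 2, 3], [4]].
Insert 5: appended to row 1. P = [[1, 2, 3, 5], [4]], Q = [[1, 2, 3, 5], [4]].

So P = [[1, 2, 3, 5], [4]], Q = [[1, 2, 3, 5], [4]].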